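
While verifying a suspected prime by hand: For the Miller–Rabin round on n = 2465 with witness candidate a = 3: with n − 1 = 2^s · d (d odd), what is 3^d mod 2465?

n − 1 = 2464 = 2^5 · 77, so s = 5 and d = 77.
Repeated squaring mod 2465: 3^1 ≡ 3, 3^2 ≡ 9, 3^4 ≡ 81, 3^8 ≡ 1631, 3^16 ≡ 426, 3^32 ≡ 1531, 3^64 ≡ 2211.
77 = 64 + 8 + 4 + 1, so 3^77 ≡ 2211·1631·81·3 ≡ 2018 (mod 2465).

2018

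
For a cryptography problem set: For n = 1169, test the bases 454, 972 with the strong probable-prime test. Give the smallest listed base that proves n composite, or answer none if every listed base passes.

n − 1 = 1168 = 2^4 · 73, so s = 4 and d = 73.
Base 454: x_0 = 454^73 mod 1169 = 489. x_0 is neither 1 nor 1168, so continue squaring. x_1 = 489^2 mod 1169 = 645. x_2 = 645^2 mod 1169 = 1030. x_3 = 1030^2 mod 1169 = 617. Reached i = s−1 = 3 without hitting −1: 454 is a Miller–Rabin witness and 1169 is composite.
Base 972: x_0 = 972^73 mod 1169 = 965. x_0 is neither 1 nor 1168, so continue squaring. x_1 = 965^2 mod 1169 = 701. x_2 = 701^2 mod 1169 = 421. x_3 = 421^2 mod 1169 = 722. Reached i = s−1 = 3 without hitting −1: 972 is a Miller–Rabin witness and 1169 is composite.
The smallest witness among the given bases is 454.

454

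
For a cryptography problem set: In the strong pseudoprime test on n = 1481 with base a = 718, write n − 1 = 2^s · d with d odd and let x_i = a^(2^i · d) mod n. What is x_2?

1

n − 1 = 1480 = 2^3 · 185, so s = 3 and d = 185.
x_0 = 718^185 mod 1481 = 1.
x_1 = 1^2 mod 1481 = 1.
x_2 = 1^2 mod 1481 = 1.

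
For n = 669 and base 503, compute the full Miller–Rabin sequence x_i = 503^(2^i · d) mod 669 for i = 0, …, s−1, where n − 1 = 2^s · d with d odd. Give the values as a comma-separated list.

n − 1 = 668 = 2^2 · 167, so s = 2 and d = 167.
x_0 = 503^167 mod 669 = 122.
x_1 = 122^2 mod 669 = 166.

122, 166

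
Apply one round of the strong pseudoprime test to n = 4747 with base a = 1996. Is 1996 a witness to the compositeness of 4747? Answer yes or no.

n − 1 = 4746 = 2^1 · 2373, so s = 1 and d = 2373.
x_0 = 1996^2373 mod 4747 = 3094.
x_0 ∉ {1, 4746} and s = 1, so 1996 is a Miller–Rabin witness and 4747 is composite.

yes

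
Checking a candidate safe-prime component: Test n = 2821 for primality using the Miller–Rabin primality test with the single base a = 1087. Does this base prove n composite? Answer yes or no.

yes

n − 1 = 2820 = 2^2 · 705, so s = 2 and d = 705.
x_0 = 1087^705 mod 2821 = 1737.
x_0 is neither 1 nor 2820, so continue squaring.
x_1 = 1737^2 mod 2821 = 1520.
Reached i = s−1 = 1 without hitting −1: 1087 is a Miller–Rabin witness and 2821 is composite.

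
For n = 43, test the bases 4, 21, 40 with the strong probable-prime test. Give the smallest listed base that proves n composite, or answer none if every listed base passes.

n − 1 = 42 = 2^1 · 21, so s = 1 and d = 21.
Base 4: x_0 = 4^21 mod 43 = 1. x_0 = 1, so 4 is not a witness.
Base 21: x_0 = 21^21 mod 43 = 1. x_0 = 1, so 21 is not a witness.
Base 40: x_0 = 40^21 mod 43 = 1. x_0 = 1, so 40 is not a witness.
No listed base is a witness for 43.

none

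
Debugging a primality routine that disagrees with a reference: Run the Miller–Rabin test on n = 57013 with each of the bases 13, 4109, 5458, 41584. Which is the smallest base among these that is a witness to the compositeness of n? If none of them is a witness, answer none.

13

n − 1 = 57012 = 2^2 · 14253, so s = 2 and d = 14253.
Base 13: x_0 = 13^14253 mod 57013 = 53457. x_0 is neither 1 nor 57012, so continue squaring. x_1 = 53457^2 mod 57013 = 45263. Reached i = s−1 = 1 without hitting −1: 13 is a Miller–Rabin witness and 57013 is composite.
Base 4109: x_0 = 4109^14253 mod 57013 = 19323. x_0 is neither 1 nor 57012, so continue squaring. x_1 = 19323^2 mod 57013 = 192. Reached i = s−1 = 1 without hitting −1: 4109 is a Miller–Rabin witness and 57013 is composite.
Base 5458: x_0 = 5458^14253 mod 57013 = 13714. x_0 is neither 1 nor 57012, so continue squaring. x_1 = 13714^2 mod 57013 = 44922. Reached i = s−1 = 1 without hitting −1: 5458 is a Miller–Rabin witness and 57013 is composite.
Base 41584: x_0 = 41584^14253 mod 57013 = 14716. x_0 is neither 1 nor 57012, so continue squaring. x_1 = 14716^2 mod 57013 = 25282. Reached i = s−1 = 1 without hitting −1: 41584 is a Miller–Rabin witness and 57013 is composite.
The smallest witness among the given bases is 13.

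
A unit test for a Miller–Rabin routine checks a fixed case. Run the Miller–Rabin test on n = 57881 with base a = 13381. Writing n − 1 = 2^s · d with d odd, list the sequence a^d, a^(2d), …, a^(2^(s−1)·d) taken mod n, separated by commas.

22824, 5976, 57880

n − 1 = 57880 = 2^3 · 7235, so s = 3 and d = 7235.
x_0 = 13381^7235 mod 57881 = 22824.
x_1 = 22824^2 mod 57881 = 5976.
x_2 = 5976^2 mod 57881 = 57880.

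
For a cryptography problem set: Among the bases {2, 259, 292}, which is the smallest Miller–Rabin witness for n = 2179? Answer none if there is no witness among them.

none

n − 1 = 2178 = 2^1 · 1089, so s = 1 and d = 1089.
Base 2: x_0 = 2^1089 mod 2179 = 2178. x_0 = 2178 ≡ −1, so 2 is not a witness.
Base 259: x_0 = 259^1089 mod 2179 = 2178. x_0 = 2178 ≡ −1, so 259 is not a witness.
Base 292: x_0 = 292^1089 mod 2179 = 2178. x_0 = 2178 ≡ −1, so 292 is not a witness.
No listed base is a witness for 2179.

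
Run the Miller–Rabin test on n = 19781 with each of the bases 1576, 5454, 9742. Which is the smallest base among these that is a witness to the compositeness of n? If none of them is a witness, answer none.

1576

n − 1 = 19780 = 2^2 · 4945, so s = 2 and d = 4945.
Base 1576: x_0 = 1576^4945 mod 19781 = 11897. x_0 is neither 1 nor 19780, so continue squaring. x_1 = 11897^2 mod 19781 = 5554. Reached i = s−1 = 1 without hitting −1: 1576 is a Miller–Rabin witness and 19781 is composite.
Base 5454: x_0 = 5454^4945 mod 19781 = 6621. x_0 is neither 1 nor 19780, so continue squaring. x_1 = 6621^2 mod 19781 = 2945. Reached i = s−1 = 1 without hitting −1: 5454 is a Miller–Rabin witness and 19781 is composite.
Base 9742: x_0 = 9742^4945 mod 19781 = 9230. x_0 is neither 1 nor 19780, so continue squaring. x_1 = 9230^2 mod 19781 = 15914. Reached i = s−1 = 1 without hitting −1: 9742 is a Miller–Rabin witness and 19781 is composite.
The smallest witness among the given bases is 1576.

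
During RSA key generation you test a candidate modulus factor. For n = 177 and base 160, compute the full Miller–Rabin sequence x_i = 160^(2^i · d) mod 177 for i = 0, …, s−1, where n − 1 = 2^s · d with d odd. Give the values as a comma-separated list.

n − 1 = 176 = 2^4 · 11, so s = 4 and d = 11.
x_0 = 160^11 mod 177 = 91.
x_1 = 91^2 mod 177 = 139.
x_2 = 139^2 mod 177 = 28.
x_3 = 28^2 mod 177 = 76.

91, 139, 28, 76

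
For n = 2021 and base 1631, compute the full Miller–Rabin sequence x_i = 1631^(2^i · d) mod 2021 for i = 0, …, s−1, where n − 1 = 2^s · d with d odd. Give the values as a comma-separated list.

1373, 1557

n − 1 = 2020 = 2^2 · 505, so s = 2 and d = 505.
x_0 = 1631^505 mod 2021 = 1373.
x_1 = 1373^2 mod 2021 = 1557.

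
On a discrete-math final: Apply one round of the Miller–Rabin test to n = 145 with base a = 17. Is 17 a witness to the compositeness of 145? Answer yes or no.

no

n − 1 = 144 = 2^4 · 9, so s = 4 and d = 9.
Repeated squaring mod 145: 17^1 ≡ 17, 17^2 ≡ 144, 17^4 ≡ 1, 17^8 ≡ 1.
9 = 8 + 1, so 17^9 ≡ 1·17 ≡ 17 (mod 145).
x_0 = 17^9 mod 145 = 17.
x_0 is neither 1 nor 144, so continue squaring.
x_1 = 17^2 mod 145 = 144.
x_1 ≡ −1, so 17 is not a witness.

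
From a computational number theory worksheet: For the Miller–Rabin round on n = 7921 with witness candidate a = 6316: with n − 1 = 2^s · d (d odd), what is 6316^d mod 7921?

7602

n − 1 = 7920 = 2^4 · 495, so s = 4 and d = 495.
6316^495 mod 7921 = 7602.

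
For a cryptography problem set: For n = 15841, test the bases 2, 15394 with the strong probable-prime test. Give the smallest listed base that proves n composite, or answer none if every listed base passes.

n − 1 = 15840 = 2^5 · 495, so s = 5 and d = 495.
Base 2: x_0 = 2^495 mod 15841 = 1. x_0 = 1, so 2 is not a witness.
Base 15394: x_0 = 15394^495 mod 15841 = 1. x_0 = 1, so 15394 is not a witness.
No listed base is a witness for 15841.

none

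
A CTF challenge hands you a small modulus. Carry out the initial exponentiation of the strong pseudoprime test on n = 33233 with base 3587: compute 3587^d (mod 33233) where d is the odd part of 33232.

18316

n − 1 = 33232 = 2^4 · 2077, so s = 4 and d = 2077.
By repeated squaring, 3587^2077 ≡ 18316 (mod 33233).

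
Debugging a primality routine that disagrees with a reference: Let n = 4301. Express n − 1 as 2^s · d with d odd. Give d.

1075

Halving: 4300 → 2150 → 1075; 1075 is odd.
So 4300 = 2^2 · 1075.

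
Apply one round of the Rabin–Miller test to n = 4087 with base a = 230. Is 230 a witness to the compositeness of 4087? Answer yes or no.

n − 1 = 4086 = 2^1 · 2043, so s = 1 and d = 2043.
x_0 = 230^2043 mod 4087 = 1.
x_0 = 1, so 230 is not a witness.

no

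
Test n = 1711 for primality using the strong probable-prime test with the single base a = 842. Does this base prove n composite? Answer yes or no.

n − 1 = 1710 = 2^1 · 855, so s = 1 and d = 855.
Repeated squaring mod 1711: 842^1 ≡ 842, 842^2 ≡ 610, 842^4 ≡ 813, 842^8 ≡ 523, 842^16 ≡ 1480, 842^32 ≡ 320, 842^64 ≡ 1451, 842^128 ≡ 871, 842^256 ≡ 668, 842^512 ≡ 1364.
855 = 512 + 256 + 64 + 16 + 4 + 2 + 1, so 842^855 ≡ 1364·668·1451·1480·813·610·842 ≡ 900 (mod 1711).
x_0 = 842^855 mod 1711 = 900.
x_0 ∉ {1, 1710} and s = 1, so 842 is a Miller–Rabin witness and 1711 is composite.

yes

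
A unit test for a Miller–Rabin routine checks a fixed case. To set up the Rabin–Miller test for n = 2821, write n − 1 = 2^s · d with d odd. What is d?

Halving: 2820 → 1410 → 705; 705 is odd.
So 2820 = 2^2 · 705.

705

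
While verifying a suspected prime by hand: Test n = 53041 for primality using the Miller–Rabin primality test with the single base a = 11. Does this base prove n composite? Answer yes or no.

n − 1 = 53040 = 2^4 · 3315, so s = 4 and d = 3315.
x_0 = 11^3315 mod 53041 = 10508.
x_0 is neither 1 nor 53040, so continue squaring.
x_1 = 10508^2 mod 53041 = 39743.
x_2 = 39743^2 mod 53041 = 51151.
x_3 = 51151^2 mod 53041 = 18353.
Reached i = s−1 = 3 without hitting −1: 11 is a Miller–Rabin witness and 53041 is composite.

yes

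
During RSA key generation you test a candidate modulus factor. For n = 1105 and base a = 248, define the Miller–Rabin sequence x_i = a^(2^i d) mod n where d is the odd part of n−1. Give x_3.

781

n − 1 = 1104 = 2^4 · 69, so s = 4 and d = 69.
x_0 = 248^69 mod 1105 = 703.
x_1 = 703^2 mod 1105 = 274.
x_2 = 274^2 mod 1105 = 1041.
x_3 = 1041^2 mod 1105 = 781.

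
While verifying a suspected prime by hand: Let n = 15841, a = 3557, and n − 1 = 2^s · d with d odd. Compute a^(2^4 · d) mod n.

1

n − 1 = 15840 = 2^5 · 495, so s = 5 and d = 495.
x_0 = 3557^495 mod 15841 = 12461.
x_1 = 12461^2 mod 15841 = 3039.
x_2 = 3039^2 mod 15841 = 218.
x_3 = 218^2 mod 15841 = 1.
x_4 = 1^2 mod 15841 = 1.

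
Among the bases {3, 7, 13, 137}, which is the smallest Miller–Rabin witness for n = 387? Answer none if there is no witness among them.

n − 1 = 386 = 2^1 · 193, so s = 1 and d = 193.
Base 3: x_0 = 3^193 mod 387 = 306. x_0 ∉ {1, 386} and s = 1, so 3 is a Miller–Rabin witness and 387 is composite.
Base 7: x_0 = 7^193 mod 387 = 7. x_0 ∉ {1, 386} and s = 1, so 7 is a Miller–Rabin witness and 387 is composite.
Base 13: x_0 = 13^193 mod 387 = 310. x_0 ∉ {1, 386} and s = 1, so 13 is a Miller–Rabin witness and 387 is composite.
Base 137: x_0 = 137^193 mod 387 = 290. x_0 ∉ {1, 386} and s = 1, so 137 is a Miller–Rabin witness and 387 is composite.
The smallest witness among the given bases is 3.

3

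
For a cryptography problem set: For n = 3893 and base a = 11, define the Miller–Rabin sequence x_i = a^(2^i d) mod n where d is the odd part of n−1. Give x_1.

n − 1 = 3892 = 2^2 · 973, so s = 2 and d = 973.
x_0 = 11^973 mod 3893 = 3679.
x_1 = 3679^2 mod 3893 = 2973.

2973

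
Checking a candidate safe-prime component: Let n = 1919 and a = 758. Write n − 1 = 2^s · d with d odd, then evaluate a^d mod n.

880

n − 1 = 1918 = 2^1 · 959, so s = 1 and d = 959.
Repeated squaring mod 1919: 758^1 ≡ 758, 758^2 ≡ 783, 758^4 ≡ 928, 758^8 ≡ 1472, 758^16 ≡ 233, 758^32 ≡ 557, 758^64 ≡ 1290, 758^128 ≡ 327, 758^256 ≡ 1384, 758^512 ≡ 294.
959 = 512 + 256 + 128 + 32 + 16 + 8 + 4 + 2 + 1, so 758^959 ≡ 294·1384·327·557·233·1472·928·783·758 ≡ 880 (mod 1919).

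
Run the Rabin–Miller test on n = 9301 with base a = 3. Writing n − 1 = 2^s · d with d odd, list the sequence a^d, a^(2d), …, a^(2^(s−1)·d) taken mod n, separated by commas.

4493, 3879

n − 1 = 9300 = 2^2 · 2325, so s = 2 and d = 2325.
x_0 = 3^2325 mod 9301 = 4493.
x_1 = 4493^2 mod 9301 = 3879.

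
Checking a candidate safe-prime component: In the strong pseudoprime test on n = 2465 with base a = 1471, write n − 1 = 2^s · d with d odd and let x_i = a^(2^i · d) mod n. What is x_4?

n − 1 = 2464 = 2^5 · 77, so s = 5 and d = 77.
Repeated squaring mod 2465: 1471^1 ≡ 1471, 1471^2 ≡ 2036, 1471^4 ≡ 1631, 1471^8 ≡ 426, 1471^16 ≡ 1531, 1471^32 ≡ 2211, 1471^64 ≡ 426.
77 = 64 + 8 + 4 + 1, so 1471^77 ≡ 426·426·1631·1471 ≡ 1351 (mod 2465).
x_0 = 1351.
x_1 = 1351^2 mod 2465 = 1101.
x_2 = 1101^2 mod 2465 = 1886.
x_3 = 1886^2 mod 2465 = 1.
x_4 = 1^2 mod 2465 = 1.

1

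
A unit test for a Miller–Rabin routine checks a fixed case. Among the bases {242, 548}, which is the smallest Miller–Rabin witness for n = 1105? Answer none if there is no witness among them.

n − 1 = 1104 = 2^4 · 69, so s = 4 and d = 69.
Base 242: x_0 = 242^69 mod 1105 = 242. x_0 is neither 1 nor 1104, so continue squaring. x_1 = 242^2 mod 1105 = 1104. x_1 ≡ −1, so 242 is not a witness.
Base 548: x_0 = 548^69 mod 1105 = 1058. x_0 is neither 1 nor 1104, so continue squaring. x_1 = 1058^2 mod 1105 = 1104. x_1 ≡ −1, so 548 is not a witness.
No listed base is a witness for 1105.

none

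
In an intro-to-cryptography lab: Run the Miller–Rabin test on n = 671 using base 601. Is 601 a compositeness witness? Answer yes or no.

no

n − 1 = 670 = 2^1 · 335, so s = 1 and d = 335.
x_0 = 601^335 mod 671 = 670.
x_0 = 670 ≡ −1, so 601 is not a witness.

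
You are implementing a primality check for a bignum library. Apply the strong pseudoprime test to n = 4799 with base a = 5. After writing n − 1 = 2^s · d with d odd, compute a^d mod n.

1

n − 1 = 4798 = 2^1 · 2399, so s = 1 and d = 2399.
5^2399 mod 4799 = 1.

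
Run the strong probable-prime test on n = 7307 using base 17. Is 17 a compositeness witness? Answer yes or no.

no

n − 1 = 7306 = 2^1 · 3653, so s = 1 and d = 3653.
x_0 = 17^3653 mod 7307 = 7306.
x_0 = 7306 ≡ −1, so 17 is not a witness.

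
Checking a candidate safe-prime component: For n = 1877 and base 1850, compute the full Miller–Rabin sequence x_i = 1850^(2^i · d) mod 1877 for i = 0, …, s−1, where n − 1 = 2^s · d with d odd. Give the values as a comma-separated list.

1740, 1876

n − 1 = 1876 = 2^2 · 469, so s = 2 and d = 469.
x_0 = 1850^469 mod 1877 = 1740.
x_1 = 1740^2 mod 1877 = 1876.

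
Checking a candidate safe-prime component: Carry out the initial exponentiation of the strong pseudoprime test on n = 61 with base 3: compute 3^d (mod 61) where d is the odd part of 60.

60

n − 1 = 60 = 2^2 · 15, so s = 2 and d = 15.
Repeated squaring mod 61: 3^1 ≡ 3, 3^2 ≡ 9, 3^4 ≡ 20, 3^8 ≡ 34.
15 = 8 + 4 + 2 + 1, so 3^15 ≡ 34·20·9·3 ≡ 60 (mod 61).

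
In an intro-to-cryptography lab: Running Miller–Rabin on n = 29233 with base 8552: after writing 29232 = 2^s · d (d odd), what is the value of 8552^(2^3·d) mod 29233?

n − 1 = 29232 = 2^4 · 1827, so s = 4 and d = 1827.
x_0 = 8552^1827 mod 29233 = 23916.
x_1 = 23916^2 mod 29233 = 2178.
x_2 = 2178^2 mod 29233 = 7938.
x_3 = 7938^2 mod 29233 = 14729.

14729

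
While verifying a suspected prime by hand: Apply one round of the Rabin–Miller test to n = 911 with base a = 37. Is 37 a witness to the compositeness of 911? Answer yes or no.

n − 1 = 910 = 2^1 · 455, so s = 1 and d = 455.
x_0 = 37^455 mod 911 = 910.
x_0 = 910 ≡ −1, so 37 is not a witness.

no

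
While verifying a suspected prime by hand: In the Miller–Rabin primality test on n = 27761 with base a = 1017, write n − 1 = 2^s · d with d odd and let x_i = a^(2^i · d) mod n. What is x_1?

n − 1 = 27760 = 2^4 · 1735, so s = 4 and d = 1735.
x_0 = 1017^1735 mod 27761 = 19488.
x_1 = 19488^2 mod 27761 = 11664.

11664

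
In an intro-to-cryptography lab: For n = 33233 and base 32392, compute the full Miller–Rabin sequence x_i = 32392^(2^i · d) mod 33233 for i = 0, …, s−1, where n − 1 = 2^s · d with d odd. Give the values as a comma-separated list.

15829, 13654, 27819, 33123

n − 1 = 33232 = 2^4 · 2077, so s = 4 and d = 2077.
x_0 = 32392^2077 mod 33233 = 15829.
x_1 = 15829^2 mod 33233 = 13654.
x_2 = 13654^2 mod 33233 = 27819.
x_3 = 27819^2 mod 33233 = 33123.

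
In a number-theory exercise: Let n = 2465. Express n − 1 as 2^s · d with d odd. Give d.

Halving: 2464 → 1232 → 616 → 308 → 154 → 77; 77 is odd.
So 2464 = 2^5 · 77.

77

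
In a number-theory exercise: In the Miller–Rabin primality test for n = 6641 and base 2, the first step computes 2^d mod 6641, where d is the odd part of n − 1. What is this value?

n − 1 = 6640 = 2^4 · 415, so s = 4 and d = 415.
Repeated squaring mod 6641: 2^1 ≡ 2, 2^2 ≡ 4, 2^4 ≡ 16, 2^8 ≡ 256, 2^16 ≡ 5767, 2^32 ≡ 161, 2^64 ≡ 5998, 2^128 ≡ 1707, 2^256 ≡ 5091.
415 = 256 + 128 + 16 + 8 + 4 + 2 + 1, so 2^415 ≡ 5091·1707·5767·256·16·4·2 ≡ 5868 (mod 6641).

5868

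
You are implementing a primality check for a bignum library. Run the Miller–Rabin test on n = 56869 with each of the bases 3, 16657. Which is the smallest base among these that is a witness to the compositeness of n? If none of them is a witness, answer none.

n − 1 = 56868 = 2^2 · 14217, so s = 2 and d = 14217.
Base 3: x_0 = 3^14217 mod 56869 = 4599. x_0 is neither 1 nor 56868, so continue squaring. x_1 = 4599^2 mod 56869 = 52402. Reached i = s−1 = 1 without hitting −1: 3 is a Miller–Rabin witness and 56869 is composite.
Base 16657: x_0 = 16657^14217 mod 56869 = 51086. x_0 is neither 1 nor 56868, so continue squaring. x_1 = 51086^2 mod 56869 = 4117. Reached i = s−1 = 1 without hitting −1: 16657 is a Miller–Rabin witness and 56869 is composite.
The smallest witness among the given bases is 3.

3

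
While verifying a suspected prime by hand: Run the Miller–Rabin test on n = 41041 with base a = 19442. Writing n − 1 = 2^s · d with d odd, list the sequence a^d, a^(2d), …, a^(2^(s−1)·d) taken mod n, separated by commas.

n − 1 = 41040 = 2^4 · 2565, so s = 4 and d = 2565.
x_0 = 19442^2565 mod 41041 = 13047.
x_1 = 13047^2 mod 41041 = 27182.
x_2 = 27182^2 mod 41041 = 1.
x_3 = 1^2 mod 41041 = 1.

13047, 27182, 1, 1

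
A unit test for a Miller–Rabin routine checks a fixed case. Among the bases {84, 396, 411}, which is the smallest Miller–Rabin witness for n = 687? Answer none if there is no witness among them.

n − 1 = 686 = 2^1 · 343, so s = 1 and d = 343.
Base 84: x_0 = 84^343 mod 687 = 603. x_0 ∉ {1, 686} and s = 1, so 84 is a Miller–Rabin witness and 687 is composite.
Base 396: x_0 = 396^343 mod 687 = 396. x_0 ∉ {1, 686} and s = 1, so 396 is a Miller–Rabin witness and 687 is composite.
Base 411: x_0 = 411^343 mod 687 = 276. x_0 ∉ {1, 686} and s = 1, so 411 is a Miller–Rabin witness and 687 is composite.
The smallest witness among the given bases is 84.

84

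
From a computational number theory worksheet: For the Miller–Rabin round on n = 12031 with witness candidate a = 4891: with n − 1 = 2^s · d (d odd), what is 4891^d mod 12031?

n − 1 = 12030 = 2^1 · 6015, so s = 1 and d = 6015.
Repeated squaring mod 12031: 4891^1 ≡ 4891, 4891^2 ≡ 4253, 4891^4 ≡ 5416, 4891^8 ≡ 1478, 4891^16 ≡ 6873, 4891^32 ≡ 4423, 4891^64 ≡ 523, 4891^128 ≡ 8847, 4891^256 ≡ 7754, 4891^512 ≡ 5609, 4891^1024 ≡ 11847, 4891^2048 ≡ 9794, 4891^4096 ≡ 11304.
6015 = 4096 + 1024 + 512 + 256 + 64 + 32 + 16 + 8 + 4 + 2 + 1, so 4891^6015 ≡ 11304·11847·5609·7754·523·4423·6873·1478·5416·4253·4891 ≡ 9450 (mod 12031).

9450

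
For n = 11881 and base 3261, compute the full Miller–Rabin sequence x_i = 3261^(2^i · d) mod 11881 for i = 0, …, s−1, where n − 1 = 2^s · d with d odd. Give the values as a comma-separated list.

n − 1 = 11880 = 2^3 · 1485, so s = 3 and d = 1485.
x_0 = 3261^1485 mod 11881 = 5122.
x_1 = 5122^2 mod 11881 = 1636.
x_2 = 1636^2 mod 11881 = 3271.

5122, 1636, 3271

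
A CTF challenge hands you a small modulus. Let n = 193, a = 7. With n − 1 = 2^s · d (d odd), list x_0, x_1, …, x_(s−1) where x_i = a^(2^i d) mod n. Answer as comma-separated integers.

150, 112, 192, 1, 1, 1

n − 1 = 192 = 2^6 · 3, so s = 6 and d = 3.
x_0 = 7^3 mod 193 = 150.
x_1 = 150^2 mod 193 = 112.
x_2 = 112^2 mod 193 = 192.
x_3 = 192^2 mod 193 = 1.
x_4 = 1^2 mod 193 = 1.
x_5 = 1^2 mod 193 = 1.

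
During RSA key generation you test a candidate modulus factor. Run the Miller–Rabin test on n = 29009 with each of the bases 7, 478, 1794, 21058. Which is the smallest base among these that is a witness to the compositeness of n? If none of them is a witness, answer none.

n − 1 = 29008 = 2^4 · 1813, so s = 4 and d = 1813.
Base 7: x_0 = 7^1813 mod 29009 = 29008. x_0 = 29008 ≡ −1, so 7 is not a witness.
Base 478: x_0 = 478^1813 mod 29009 = 26316. x_0 is neither 1 nor 29008, so continue squaring. x_1 = 26316^2 mod 29009 = 29008. x_1 ≡ −1, so 478 is not a witness.
Base 1794: x_0 = 1794^1813 mod 29009 = 19953. x_0 is neither 1 nor 29008, so continue squaring. x_1 = 19953^2 mod 29009 = 2693. x_2 = 2693^2 mod 29009 = 29008. x_2 ≡ −1, so 1794 is not a witness.
Base 21058: x_0 = 21058^1813 mod 29009 = 8761. x_0 is neither 1 nor 29008, so continue squaring. x_1 = 8761^2 mod 29009 = 26316. x_2 = 26316^2 mod 29009 = 29008. x_2 ≡ −1, so 21058 is not a witness.
No listed base is a witness for 29009.

none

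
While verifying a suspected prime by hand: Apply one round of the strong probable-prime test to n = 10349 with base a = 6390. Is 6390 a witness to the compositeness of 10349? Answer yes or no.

n − 1 = 10348 = 2^2 · 2587, so s = 2 and d = 2587.
Repeated squaring mod 10349: 6390^1 ≡ 6390, 6390^2 ≡ 5295, 6390^4 ≡ 1584, 6390^8 ≡ 4598, 6390^16 ≡ 8946, 6390^32 ≡ 2099, 6390^64 ≡ 7476, 6390^128 ≡ 5976, 6390^256 ≡ 8526, 6390^512 ≡ 1300, 6390^1024 ≡ 3113, 6390^2048 ≡ 4105.
2587 = 2048 + 512 + 16 + 8 + 2 + 1, so 6390^2587 ≡ 4105·1300·8946·4598·5295·6390 ≡ 451 (mod 10349).
x_0 = 6390^2587 mod 10349 = 451.
x_0 is neither 1 nor 10348, so continue squaring.
x_1 = 451^2 mod 10349 = 6770.
Reached i = s−1 = 1 without hitting −1: 6390 is a Miller–Rabin witness and 10349 is composite.

yes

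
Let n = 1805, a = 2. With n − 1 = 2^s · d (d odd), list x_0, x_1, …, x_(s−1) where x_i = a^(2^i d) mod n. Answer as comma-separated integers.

1408, 574

n − 1 = 1804 = 2^2 · 451, so s = 2 and d = 451.
x_0 = 2^451 mod 1805 = 1408.
x_1 = 1408^2 mod 1805 = 574.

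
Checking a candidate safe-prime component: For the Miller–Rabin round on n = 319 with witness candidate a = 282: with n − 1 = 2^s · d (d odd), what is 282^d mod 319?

85

n − 1 = 318 = 2^1 · 159, so s = 1 and d = 159.
Repeated squaring mod 319: 282^1 ≡ 282, 282^2 ≡ 93, 282^4 ≡ 36, 282^8 ≡ 20, 282^16 ≡ 81, 282^32 ≡ 181, 282^64 ≡ 223, 282^128 ≡ 284.
159 = 128 + 16 + 8 + 4 + 2 + 1, so 282^159 ≡ 284·81·20·36·93·282 ≡ 85 (mod 319).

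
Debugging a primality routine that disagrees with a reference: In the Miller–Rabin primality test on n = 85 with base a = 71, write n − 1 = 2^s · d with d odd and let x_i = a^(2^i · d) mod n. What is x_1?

n − 1 = 84 = 2^2 · 21, so s = 2 and d = 21.
x_0 = 71^21 mod 85 = 56.
x_1 = 56^2 mod 85 = 76.

76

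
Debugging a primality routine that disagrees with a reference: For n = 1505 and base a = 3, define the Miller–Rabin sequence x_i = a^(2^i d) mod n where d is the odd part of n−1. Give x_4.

n − 1 = 1504 = 2^5 · 47, so s = 5 and d = 47.
Repeated squaring mod 1505: 3^1 ≡ 3, 3^2 ≡ 9, 3^4 ≡ 81, 3^8 ≡ 541, 3^16 ≡ 711, 3^32 ≡ 1346.
47 = 32 + 8 + 4 + 2 + 1, so 3^47 ≡ 1346·541·81·9·3 ≡ 1447 (mod 1505).
x_0 = 1447.
x_1 = 1447^2 mod 1505 = 354.
x_2 = 354^2 mod 1505 = 401.
x_3 = 401^2 mod 1505 = 1271.
x_4 = 1271^2 mod 1505 = 576.

576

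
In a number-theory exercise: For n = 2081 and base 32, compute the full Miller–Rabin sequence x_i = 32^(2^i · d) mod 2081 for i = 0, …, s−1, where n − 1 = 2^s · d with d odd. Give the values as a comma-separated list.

1115, 868, 102, 2080, 1

n − 1 = 2080 = 2^5 · 65, so s = 5 and d = 65.
x_0 = 32^65 mod 2081 = 1115.
x_1 = 1115^2 mod 2081 = 868.
x_2 = 868^2 mod 2081 = 102.
x_3 = 102^2 mod 2081 = 2080.
x_4 = 2080^2 mod 2081 = 1.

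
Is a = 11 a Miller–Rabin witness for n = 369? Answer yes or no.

yes

n − 1 = 368 = 2^4 · 23, so s = 4 and d = 23.
x_0 = 11^23 mod 369 = 104.
x_0 is neither 1 nor 368, so continue squaring.
x_1 = 104^2 mod 369 = 115.
x_2 = 115^2 mod 369 = 310.
x_3 = 310^2 mod 369 = 160.
Reached i = s−1 = 3 without hitting −1: 11 is a Miller–Rabin witness and 369 is composite.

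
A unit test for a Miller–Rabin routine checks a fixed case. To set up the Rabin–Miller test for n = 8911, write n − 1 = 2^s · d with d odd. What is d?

Halving: 8910 → 4455; 4455 is odd.
So 8910 = 2^1 · 4455.

4455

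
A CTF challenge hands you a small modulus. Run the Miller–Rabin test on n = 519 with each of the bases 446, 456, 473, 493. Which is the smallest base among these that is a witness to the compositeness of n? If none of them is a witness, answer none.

n − 1 = 518 = 2^1 · 259, so s = 1 and d = 259.
Base 446: x_0 = 446^259 mod 519 = 446. x_0 ∉ {1, 518} and s = 1, so 446 is a Miller–Rabin witness and 519 is composite.
Base 456: x_0 = 456^259 mod 519 = 63. x_0 ∉ {1, 518} and s = 1, so 456 is a Miller–Rabin witness and 519 is composite.
Base 473: x_0 = 473^259 mod 519 = 392. x_0 ∉ {1, 518} and s = 1, so 473 is a Miller–Rabin witness and 519 is composite.
Base 493: x_0 = 493^259 mod 519 = 199. x_0 ∉ {1, 518} and s = 1, so 493 is a Miller–Rabin witness and 519 is composite.
The smallest witness among the given bases is 446.

446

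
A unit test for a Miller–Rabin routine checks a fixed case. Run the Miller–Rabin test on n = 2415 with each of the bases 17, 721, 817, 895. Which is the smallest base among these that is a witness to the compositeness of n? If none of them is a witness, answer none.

17

n − 1 = 2414 = 2^1 · 1207, so s = 1 and d = 1207.
Base 17: x_0 = 17^1207 mod 2415 = 143. x_0 ∉ {1, 2414} and s = 1, so 17 is a Miller–Rabin witness and 2415 is composite.
Base 721: x_0 = 721^1207 mod 2415 = 1246. x_0 ∉ {1, 2414} and s = 1, so 721 is a Miller–Rabin witness and 2415 is composite.
Base 817: x_0 = 817^1207 mod 2415 = 2308. x_0 ∉ {1, 2414} and s = 1, so 817 is a Miller–Rabin witness and 2415 is composite.
Base 895: x_0 = 895^1207 mod 2415 = 1630. x_0 ∉ {1, 2414} and s = 1, so 895 is a Miller–Rabin witness and 2415 is composite.
The smallest witness among the given bases is 17.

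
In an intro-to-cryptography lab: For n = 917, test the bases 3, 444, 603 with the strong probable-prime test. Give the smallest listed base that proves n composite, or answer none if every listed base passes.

n − 1 = 916 = 2^2 · 229, so s = 2 and d = 229.
Base 3: x_0 = 3^229 mod 917 = 507. x_0 is neither 1 nor 916, so continue squaring. x_1 = 507^2 mod 917 = 289. Reached i = s−1 = 1 without hitting −1: 3 is a Miller–Rabin witness and 917 is composite.
Base 444: x_0 = 444^229 mod 917 = 24. x_0 is neither 1 nor 916, so continue squaring. x_1 = 24^2 mod 917 = 576. Reached i = s−1 = 1 without hitting −1: 444 is a Miller–Rabin witness and 917 is composite.
Base 603: x_0 = 603^229 mod 917 = 855. x_0 is neither 1 nor 916, so continue squaring. x_1 = 855^2 mod 917 = 176. Reached i = s−1 = 1 without hitting −1: 603 is a Miller–Rabin witness and 917 is composite.
The smallest witness among the given bases is 3.

3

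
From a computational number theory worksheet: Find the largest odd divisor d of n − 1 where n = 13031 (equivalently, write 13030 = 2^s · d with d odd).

Halving: 13030 → 6515; 6515 is odd.
So 13030 = 2^1 · 6515.

6515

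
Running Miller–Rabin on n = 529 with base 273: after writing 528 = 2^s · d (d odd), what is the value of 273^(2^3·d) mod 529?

507

n − 1 = 528 = 2^4 · 33, so s = 4 and d = 33.
Repeated squaring mod 529: 273^1 ≡ 273, 273^2 ≡ 469, 273^4 ≡ 426, 273^8 ≡ 29, 273^16 ≡ 312, 273^32 ≡ 8.
33 = 32 + 1, so 273^33 ≡ 8·273 ≡ 68 (mod 529).
x_0 = 68.
x_1 = 68^2 mod 529 = 392.
x_2 = 392^2 mod 529 = 254.
x_3 = 254^2 mod 529 = 507.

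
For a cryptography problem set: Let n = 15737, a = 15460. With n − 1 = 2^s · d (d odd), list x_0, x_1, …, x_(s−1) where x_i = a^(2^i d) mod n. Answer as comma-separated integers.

n − 1 = 15736 = 2^3 · 1967, so s = 3 and d = 1967.
x_0 = 15460^1967 mod 15737 = 15736.
x_1 = 15736^2 mod 15737 = 1.
x_2 = 1^2 mod 15737 = 1.

15736, 1, 1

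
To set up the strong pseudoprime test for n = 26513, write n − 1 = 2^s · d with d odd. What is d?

Halving: 26512 → 13256 → 6628 → 3314 → 1657; 1657 is odd.
So 26512 = 2^4 · 1657.

1657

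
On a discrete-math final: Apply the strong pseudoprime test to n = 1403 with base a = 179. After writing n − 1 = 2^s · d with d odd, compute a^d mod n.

361

n − 1 = 1402 = 2^1 · 701, so s = 1 and d = 701.
179^701 mod 1403 = 361.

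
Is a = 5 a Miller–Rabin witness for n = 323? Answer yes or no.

yes

n − 1 = 322 = 2^1 · 161, so s = 1 and d = 161.
Repeated squaring mod 323: 5^1 ≡ 5, 5^2 ≡ 25, 5^4 ≡ 302, 5^8 ≡ 118, 5^16 ≡ 35, 5^32 ≡ 256, 5^64 ≡ 290, 5^128 ≡ 120.
161 = 128 + 32 + 1, so 5^161 ≡ 120·256·5 ≡ 175 (mod 323).
x_0 = 5^161 mod 323 = 175.
x_0 ∉ {1, 322} and s = 1, so 5 is a Miller–Rabin witness and 323 is composite.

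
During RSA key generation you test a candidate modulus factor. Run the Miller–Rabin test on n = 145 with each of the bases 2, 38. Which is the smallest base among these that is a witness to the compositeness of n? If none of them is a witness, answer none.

n − 1 = 144 = 2^4 · 9, so s = 4 and d = 9.
Base 2: x_0 = 2^9 mod 145 = 77. x_0 is neither 1 nor 144, so continue squaring. x_1 = 77^2 mod 145 = 129. x_2 = 129^2 mod 145 = 111. x_3 = 111^2 mod 145 = 141. Reached i = s−1 = 3 without hitting −1: 2 is a Miller–Rabin witness and 145 is composite.
Base 38: x_0 = 38^9 mod 145 = 93. x_0 is neither 1 nor 144, so continue squaring. x_1 = 93^2 mod 145 = 94. x_2 = 94^2 mod 145 = 136. x_3 = 136^2 mod 145 = 81. Reached i = s−1 = 3 without hitting −1: 38 is a Miller–Rabin witness and 145 is composite.
The smallest witness among the given bases is 2.

2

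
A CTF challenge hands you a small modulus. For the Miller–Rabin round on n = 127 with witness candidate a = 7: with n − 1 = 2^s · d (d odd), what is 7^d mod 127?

n − 1 = 126 = 2^1 · 63, so s = 1 and d = 63.
By repeated squaring, 7^63 ≡ 126 (mod 127).

126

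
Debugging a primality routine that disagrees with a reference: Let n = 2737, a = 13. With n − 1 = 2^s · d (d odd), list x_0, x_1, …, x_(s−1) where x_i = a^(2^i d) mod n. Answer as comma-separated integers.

650, 1002, 2262, 1191

n − 1 = 2736 = 2^4 · 171, so s = 4 and d = 171.
x_0 = 13^171 mod 2737 = 650.
x_1 = 650^2 mod 2737 = 1002.
x_2 = 1002^2 mod 2737 = 2262.
x_3 = 2262^2 mod 2737 = 1191.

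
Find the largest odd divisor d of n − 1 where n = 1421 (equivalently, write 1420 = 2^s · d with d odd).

355

Halving: 1420 → 710 → 355; 355 is odd.
So 1420 = 2^2 · 355.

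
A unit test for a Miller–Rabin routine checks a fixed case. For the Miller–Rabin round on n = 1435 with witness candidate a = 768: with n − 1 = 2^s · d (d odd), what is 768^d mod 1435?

643

n − 1 = 1434 = 2^1 · 717, so s = 1 and d = 717.
768^717 mod 1435 = 643.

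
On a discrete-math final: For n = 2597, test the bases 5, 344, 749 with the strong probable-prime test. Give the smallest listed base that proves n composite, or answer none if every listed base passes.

n − 1 = 2596 = 2^2 · 649, so s = 2 and d = 649.
Base 5: x_0 = 5^649 mod 2597 = 1664. x_0 is neither 1 nor 2596, so continue squaring. x_1 = 1664^2 mod 2597 = 494. Reached i = s−1 = 1 without hitting −1: 5 is a Miller–Rabin witness and 2597 is composite.
Base 344: x_0 = 344^649 mod 2597 = 638. x_0 is neither 1 nor 2596, so continue squaring. x_1 = 638^2 mod 2597 = 1912. Reached i = s−1 = 1 without hitting −1: 344 is a Miller–Rabin witness and 2597 is composite.
Base 749: x_0 = 749^649 mod 2597 = 833. x_0 is neither 1 nor 2596, so continue squaring. x_1 = 833^2 mod 2597 = 490. Reached i = s−1 = 1 without hitting −1: 749 is a Miller–Rabin witness and 2597 is composite.
The smallest witness among the given bases is 5.

5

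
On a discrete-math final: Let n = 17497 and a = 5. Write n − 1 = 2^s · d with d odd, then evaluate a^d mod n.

14518

n − 1 = 17496 = 2^3 · 2187, so s = 3 and d = 2187.
Repeated squaring mod 17497: 5^1 ≡ 5, 5^2 ≡ 25, 5^4 ≡ 625, 5^8 ≡ 5691, 5^16 ≡ 534, 5^32 ≡ 5204, 5^64 ≡ 13757, 5^128 ≡ 7497, 5^256 ≡ 4645, 5^512 ≡ 2224, 5^1024 ≡ 12022, 5^2048 ≡ 3264.
2187 = 2048 + 128 + 8 + 2 + 1, so 5^2187 ≡ 3264·7497·5691·25·5 ≡ 14518 (mod 17497).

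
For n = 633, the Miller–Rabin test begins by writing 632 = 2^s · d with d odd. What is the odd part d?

79

Halving: 632 → 316 → 158 → 79; 79 is odd.
So 632 = 2^3 · 79.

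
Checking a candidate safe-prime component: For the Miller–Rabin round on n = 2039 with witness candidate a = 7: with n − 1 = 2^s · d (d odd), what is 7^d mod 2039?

n − 1 = 2038 = 2^1 · 1019, so s = 1 and d = 1019.
Repeated squaring mod 2039: 7^1 ≡ 7, 7^2 ≡ 49, 7^4 ≡ 362, 7^8 ≡ 548, 7^16 ≡ 571, 7^32 ≡ 1840, 7^64 ≡ 860, 7^128 ≡ 1482, 7^256 ≡ 321, 7^512 ≡ 1091.
1019 = 512 + 256 + 128 + 64 + 32 + 16 + 8 + 2 + 1, so 7^1019 ≡ 1091·321·1482·860·1840·571·548·49·7 ≡ 2038 (mod 2039).

2038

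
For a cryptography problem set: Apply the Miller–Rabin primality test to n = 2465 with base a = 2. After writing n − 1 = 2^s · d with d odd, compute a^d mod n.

n − 1 = 2464 = 2^5 · 77, so s = 5 and d = 77.
2^77 mod 2465 = 1902.

1902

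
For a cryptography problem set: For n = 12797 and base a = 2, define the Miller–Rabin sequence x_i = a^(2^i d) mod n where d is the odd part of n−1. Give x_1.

6788

n − 1 = 12796 = 2^2 · 3199, so s = 2 and d = 3199.
x_0 = 2^3199 mod 12797 = 2127.
x_1 = 2127^2 mod 12797 = 6788.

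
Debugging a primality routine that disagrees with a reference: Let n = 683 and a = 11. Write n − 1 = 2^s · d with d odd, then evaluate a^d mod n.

682

n − 1 = 682 = 2^1 · 341, so s = 1 and d = 341.
11^341 mod 683 = 682.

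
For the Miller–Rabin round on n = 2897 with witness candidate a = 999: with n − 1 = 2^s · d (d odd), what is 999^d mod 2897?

n − 1 = 2896 = 2^4 · 181, so s = 4 and d = 181.
999^181 mod 2897 = 1247.

1247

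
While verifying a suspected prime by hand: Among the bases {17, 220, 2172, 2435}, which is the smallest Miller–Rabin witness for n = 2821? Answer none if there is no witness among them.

none

n − 1 = 2820 = 2^2 · 705, so s = 2 and d = 705.
Base 17: x_0 = 17^705 mod 2821 = 2820. x_0 = 2820 ≡ −1, so 17 is not a witness.
Base 220: x_0 = 220^705 mod 2821 = 2820. x_0 = 2820 ≡ −1, so 220 is not a witness.
Base 2172: x_0 = 2172^705 mod 2821 = 1. x_0 = 1, so 2172 is not a witness.
Base 2435: x_0 = 2435^705 mod 2821 = 2820. x_0 = 2820 ≡ −1, so 2435 is not a witness.
No listed base is a witness for 2821.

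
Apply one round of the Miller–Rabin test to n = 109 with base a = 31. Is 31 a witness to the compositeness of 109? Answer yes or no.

n − 1 = 108 = 2^2 · 27, so s = 2 and d = 27.
x_0 = 31^27 mod 109 = 108.
x_0 = 108 ≡ −1, so 31 is not a witness.

no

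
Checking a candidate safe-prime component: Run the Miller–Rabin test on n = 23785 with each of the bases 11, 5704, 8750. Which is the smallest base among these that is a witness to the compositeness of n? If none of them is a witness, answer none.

n − 1 = 23784 = 2^3 · 2973, so s = 3 and d = 2973.
Base 11: x_0 = 11^2973 mod 23785 = 2671. x_0 is neither 1 nor 23784, so continue squaring. x_1 = 2671^2 mod 23785 = 22526. x_2 = 22526^2 mod 23785 = 15271. Reached i = s−1 = 2 without hitting −1: 11 is a Miller–Rabin witness and 23785 is composite.
Base 5704: x_0 = 5704^2973 mod 23785 = 12789. x_0 is neither 1 nor 23784, so continue squaring. x_1 = 12789^2 mod 23785 = 12861. x_2 = 12861^2 mod 23785 = 4431. Reached i = s−1 = 2 without hitting −1: 5704 is a Miller–Rabin witness and 23785 is composite.
Base 8750: x_0 = 8750^2973 mod 23785 = 10735. x_0 is neither 1 nor 23784, so continue squaring. x_1 = 10735^2 mod 23785 = 1900. x_2 = 1900^2 mod 23785 = 18465. Reached i = s−1 = 2 without hitting −1: 8750 is a Miller–Rabin witness and 23785 is composite.
The smallest witness among the given bases is 11.

11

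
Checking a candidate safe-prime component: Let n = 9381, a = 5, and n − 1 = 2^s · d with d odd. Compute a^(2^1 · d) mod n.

n − 1 = 9380 = 2^2 · 2345, so s = 2 and d = 2345.
x_0 = 5^2345 mod 9381 = 263.
x_1 = 263^2 mod 9381 = 3502.

3502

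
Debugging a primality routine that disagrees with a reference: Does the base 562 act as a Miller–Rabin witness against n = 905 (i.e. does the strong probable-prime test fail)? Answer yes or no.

no

n − 1 = 904 = 2^3 · 113, so s = 3 and d = 113.
x_0 = 562^113 mod 905 = 562.
x_0 is neither 1 nor 904, so continue squaring.
x_1 = 562^2 mod 905 = 904.
x_1 ≡ −1, so 562 is not a witness.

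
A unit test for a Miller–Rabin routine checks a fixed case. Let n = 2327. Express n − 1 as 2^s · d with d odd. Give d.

Halving: 2326 → 1163; 1163 is odd.
So 2326 = 2^1 · 1163.

1163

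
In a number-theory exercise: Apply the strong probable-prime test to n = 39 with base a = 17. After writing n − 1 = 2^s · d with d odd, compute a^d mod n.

17

n − 1 = 38 = 2^1 · 19, so s = 1 and d = 19.
By repeated squaring, 17^19 ≡ 17 (mod 39).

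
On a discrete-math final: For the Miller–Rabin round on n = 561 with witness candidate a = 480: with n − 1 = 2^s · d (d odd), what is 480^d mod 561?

285

n − 1 = 560 = 2^4 · 35, so s = 4 and d = 35.
480^35 mod 561 = 285.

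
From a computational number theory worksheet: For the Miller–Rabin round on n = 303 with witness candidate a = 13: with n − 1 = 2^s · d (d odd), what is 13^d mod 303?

13

n − 1 = 302 = 2^1 · 151, so s = 1 and d = 151.
Repeated squaring mod 303: 13^1 ≡ 13, 13^2 ≡ 169, 13^4 ≡ 79, 13^8 ≡ 181, 13^16 ≡ 37, 13^32 ≡ 157, 13^64 ≡ 106, 13^128 ≡ 25.
151 = 128 + 16 + 4 + 2 + 1, so 13^151 ≡ 25·37·79·169·13 ≡ 13 (mod 303).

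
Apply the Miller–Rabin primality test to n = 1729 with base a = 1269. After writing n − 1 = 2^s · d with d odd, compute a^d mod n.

512

n − 1 = 1728 = 2^6 · 27, so s = 6 and d = 27.
1269^27 mod 1729 = 512.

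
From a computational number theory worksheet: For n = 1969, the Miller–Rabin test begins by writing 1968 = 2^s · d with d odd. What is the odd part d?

Halving: 1968 → 984 → 492 → 246 → 123; 123 is odd.
So 1968 = 2^4 · 123.

123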